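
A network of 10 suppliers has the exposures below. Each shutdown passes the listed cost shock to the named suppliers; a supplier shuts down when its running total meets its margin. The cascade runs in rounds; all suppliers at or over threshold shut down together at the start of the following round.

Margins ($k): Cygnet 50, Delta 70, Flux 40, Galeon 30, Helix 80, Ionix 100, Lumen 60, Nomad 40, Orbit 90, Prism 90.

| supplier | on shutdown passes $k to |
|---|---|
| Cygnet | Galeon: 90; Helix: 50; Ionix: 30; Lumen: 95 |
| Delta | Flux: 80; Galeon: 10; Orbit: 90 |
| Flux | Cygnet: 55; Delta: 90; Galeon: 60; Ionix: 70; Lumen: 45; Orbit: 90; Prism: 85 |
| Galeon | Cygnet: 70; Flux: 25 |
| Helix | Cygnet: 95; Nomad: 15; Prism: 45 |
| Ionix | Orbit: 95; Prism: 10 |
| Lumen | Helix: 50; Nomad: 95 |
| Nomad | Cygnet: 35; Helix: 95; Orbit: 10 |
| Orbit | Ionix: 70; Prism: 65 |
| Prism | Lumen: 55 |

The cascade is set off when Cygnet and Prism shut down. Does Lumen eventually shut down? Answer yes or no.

yes

Round 1 — Cygnet, Prism shut down (initial).
  Galeon: +90 → 90 ≥ 30
  Helix: +50 → 50 < 80
  Ionix: +30 → 30 < 100
  Lumen: +95+55 → 150 ≥ 60
Round 2 — Galeon, Lumen shut down.
  Flux: +25 → 25 < 40
  Helix: +50 → 100 ≥ 80
  Nomad: +95 → 95 ≥ 40
Round 3 — Helix, Nomad shut down.
  Orbit: +10 → 10 < 90
No further shutdowns.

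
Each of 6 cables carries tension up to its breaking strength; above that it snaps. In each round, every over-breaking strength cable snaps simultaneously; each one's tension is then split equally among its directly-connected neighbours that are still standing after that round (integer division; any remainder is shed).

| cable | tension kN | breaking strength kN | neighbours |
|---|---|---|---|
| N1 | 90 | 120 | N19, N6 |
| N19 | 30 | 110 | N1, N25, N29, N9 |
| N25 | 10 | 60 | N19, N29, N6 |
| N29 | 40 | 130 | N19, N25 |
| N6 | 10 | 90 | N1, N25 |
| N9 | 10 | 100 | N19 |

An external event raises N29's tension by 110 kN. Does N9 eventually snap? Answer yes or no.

no

Round 1 — N29 at 150 > 130. N29 snaps.
  N29 sheds 150 kN to N19, N25: 75 each.
    N19: 30+75 = 105 ≤ 110
    N25: 10+75 = 85 > 60
Round 2 — N25 snaps.
  N25 sheds 85 kN to N19, N6: 42 each (1 lost).
    N19: 105+42 = 147 > 110
    N6: 10+42 = 52 ≤ 90
Round 3 — N19 snaps.
  N19 sheds 147 kN to N1, N9: 73 each (1 lost).
    N1: 90+73 = 163 > 120
    N9: 10+73 = 83 ≤ 100
Round 4 — N1 snaps.
  N1 sheds 163 kN to N6: 163 each.
    N6: 52+163 = 215 > 90
Round 5 — N6 snaps.
  N6 sheds 215 kN: no online neighbours, lost.
No further breaks.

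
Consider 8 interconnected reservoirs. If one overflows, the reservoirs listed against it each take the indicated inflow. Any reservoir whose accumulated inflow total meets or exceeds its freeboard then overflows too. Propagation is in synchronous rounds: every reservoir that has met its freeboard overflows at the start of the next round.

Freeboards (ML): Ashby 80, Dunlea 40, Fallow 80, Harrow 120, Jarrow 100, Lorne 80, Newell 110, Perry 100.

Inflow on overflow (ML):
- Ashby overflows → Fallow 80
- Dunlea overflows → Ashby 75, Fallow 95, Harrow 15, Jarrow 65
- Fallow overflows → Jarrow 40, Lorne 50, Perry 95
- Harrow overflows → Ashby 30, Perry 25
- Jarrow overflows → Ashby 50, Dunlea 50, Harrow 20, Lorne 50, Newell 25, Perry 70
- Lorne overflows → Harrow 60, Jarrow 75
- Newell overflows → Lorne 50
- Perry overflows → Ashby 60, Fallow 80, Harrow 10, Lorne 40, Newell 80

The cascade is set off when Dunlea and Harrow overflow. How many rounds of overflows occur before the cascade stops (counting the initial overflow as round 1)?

4

Round 1 — Dunlea, Harrow overflow (initial).
  Ashby: +75+30 → 105 ≥ 80
  Fallow: +95 → 95 ≥ 80
  Jarrow: +65 → 65 < 100
  Perry: +25 → 25 < 100
Round 2 — Ashby, Fallow overflow.
  Jarrow: +40 → 105 ≥ 100
  Lorne: +50 → 50 < 80
  Perry: +95 → 120 ≥ 100
Round 3 — Jarrow, Perry overflow.
  Lorne: +50+40 → 140 ≥ 80
  Newell: +25+80 → 105 < 110
Round 4 — Lorne overflows.
No further overflows.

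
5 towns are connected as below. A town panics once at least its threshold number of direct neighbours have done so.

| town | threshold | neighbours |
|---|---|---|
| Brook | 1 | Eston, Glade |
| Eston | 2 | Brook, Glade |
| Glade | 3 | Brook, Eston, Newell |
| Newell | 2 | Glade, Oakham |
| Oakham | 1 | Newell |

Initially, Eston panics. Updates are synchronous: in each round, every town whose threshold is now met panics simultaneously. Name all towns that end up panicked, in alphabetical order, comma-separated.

Brook, Eston

Round 1 — Eston panics (initial).
Round 2 — checking thresholds:
  Brook: 1 of 2 neighbours ≥ 1, panics.
  Glade: 1 of 3 neighbours < 3, not yet.
Round 3 — no new panics; cascade stops.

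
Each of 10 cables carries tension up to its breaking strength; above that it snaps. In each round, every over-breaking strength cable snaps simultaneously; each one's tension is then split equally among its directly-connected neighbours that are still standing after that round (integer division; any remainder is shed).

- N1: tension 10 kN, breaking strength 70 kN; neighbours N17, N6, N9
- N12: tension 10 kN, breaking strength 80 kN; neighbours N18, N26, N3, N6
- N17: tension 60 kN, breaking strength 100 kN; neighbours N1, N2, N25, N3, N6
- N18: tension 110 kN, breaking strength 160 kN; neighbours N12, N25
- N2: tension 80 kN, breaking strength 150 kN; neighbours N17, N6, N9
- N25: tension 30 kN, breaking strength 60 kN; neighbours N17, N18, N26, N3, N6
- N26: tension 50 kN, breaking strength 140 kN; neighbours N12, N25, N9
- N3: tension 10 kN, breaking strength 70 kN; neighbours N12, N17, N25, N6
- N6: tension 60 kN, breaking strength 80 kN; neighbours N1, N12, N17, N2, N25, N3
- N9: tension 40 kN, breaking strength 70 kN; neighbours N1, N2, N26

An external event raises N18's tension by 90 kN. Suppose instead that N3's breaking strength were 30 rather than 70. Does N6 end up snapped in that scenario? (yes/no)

yes

With N3's breaking strength at 30:
Round 1 — N18 at 200 > 160. N18 snaps.
  N18 sheds 200 kN to N12, N25: 100 each.
    N12: 10+100 = 110 > 80
    N25: 30+100 = 130 > 60
Round 2 — N12, N25 snap.
  N12 sheds 110 kN to N26, N3, N6: 36 each (2 lost).
    N26: 50+36 = 86 ≤ 140
    N3: 10+36 = 46 > 30
    N6: 60+36 = 96 > 80
  N25 sheds 130 kN to N17, N26, N3, N6: 32 each (2 lost).
    N17: 60+32 = 92 ≤ 100
    N26: 86+32 = 118 ≤ 140
    N3: 46+32 = 78 > 30
    N6: 96+32 = 128 > 80
Round 3 — N3, N6 snap.
  N3 sheds 78 kN to N17: 78 each.
    N17: 92+78 = 170 > 100
  N6 sheds 128 kN to N1, N17, N2: 42 each (2 lost).
    N1: 10+42 = 52 ≤ 70
    N17: 170+42 = 212 > 100
    N2: 80+42 = 122 ≤ 150
Round 4 — N17 snaps.
  N17 sheds 212 kN to N1, N2: 106 each.
    N1: 52+106 = 158 > 70
    N2: 122+106 = 228 > 150
Round 5 — N1, N2 snap.
  N1 sheds 158 kN to N9: 158 each.
    N9: 40+158 = 198 > 70
  N2 sheds 228 kN to N9: 228 each.
    N9: 198+228 = 426 > 70
Round 6 — N9 snaps.
  N9 sheds 426 kN to N26: 426 each.
    N26: 118+426 = 544 > 140
Round 7 — N26 snaps.
  N26 sheds 544 kN: no online neighbours, lost.
No further breaks.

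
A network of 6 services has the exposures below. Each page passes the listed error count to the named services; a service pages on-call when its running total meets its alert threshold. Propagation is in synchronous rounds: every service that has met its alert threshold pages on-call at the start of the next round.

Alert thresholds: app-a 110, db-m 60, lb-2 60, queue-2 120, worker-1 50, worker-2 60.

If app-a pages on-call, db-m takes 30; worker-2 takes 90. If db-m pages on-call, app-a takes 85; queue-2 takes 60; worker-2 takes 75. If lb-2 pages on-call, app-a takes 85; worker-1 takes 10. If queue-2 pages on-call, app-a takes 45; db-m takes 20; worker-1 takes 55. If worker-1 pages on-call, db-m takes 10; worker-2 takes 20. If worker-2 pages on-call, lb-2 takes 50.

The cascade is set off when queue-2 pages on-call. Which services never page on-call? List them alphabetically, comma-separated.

app-a, db-m, lb-2, worker-2

Round 1 — queue-2 pages on-call (initial).
  app-a: +45 → 45 < 110
  db-m: +20 → 20 < 60
  worker-1: +55 → 55 ≥ 50
Round 2 — worker-1 pages on-call.
  db-m: +10 → 30 < 60
  worker-2: +20 → 20 < 60
No further pages.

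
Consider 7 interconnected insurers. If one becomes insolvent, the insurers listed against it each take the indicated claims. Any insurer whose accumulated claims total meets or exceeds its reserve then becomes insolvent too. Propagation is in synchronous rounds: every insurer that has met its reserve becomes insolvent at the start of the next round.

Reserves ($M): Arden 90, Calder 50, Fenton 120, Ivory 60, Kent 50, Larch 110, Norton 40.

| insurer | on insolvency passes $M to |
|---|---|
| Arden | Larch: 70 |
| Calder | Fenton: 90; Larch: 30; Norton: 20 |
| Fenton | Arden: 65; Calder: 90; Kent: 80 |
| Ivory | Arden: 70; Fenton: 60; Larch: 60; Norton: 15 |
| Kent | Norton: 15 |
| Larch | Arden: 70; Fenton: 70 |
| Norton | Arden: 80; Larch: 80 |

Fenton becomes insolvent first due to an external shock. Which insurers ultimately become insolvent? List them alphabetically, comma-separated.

Calder, Fenton, Kent

Round 1 — Fenton becomes insolvent (initial).
  Arden: +65 → 65 < 90
  Calder: +90 → 90 ≥ 50
  Kent: +80 → 80 ≥ 50
Round 2 — Calder, Kent become insolvent.
  Larch: +30 → 30 < 110
  Norton: +20+15 → 35 < 40
No further insolvencies.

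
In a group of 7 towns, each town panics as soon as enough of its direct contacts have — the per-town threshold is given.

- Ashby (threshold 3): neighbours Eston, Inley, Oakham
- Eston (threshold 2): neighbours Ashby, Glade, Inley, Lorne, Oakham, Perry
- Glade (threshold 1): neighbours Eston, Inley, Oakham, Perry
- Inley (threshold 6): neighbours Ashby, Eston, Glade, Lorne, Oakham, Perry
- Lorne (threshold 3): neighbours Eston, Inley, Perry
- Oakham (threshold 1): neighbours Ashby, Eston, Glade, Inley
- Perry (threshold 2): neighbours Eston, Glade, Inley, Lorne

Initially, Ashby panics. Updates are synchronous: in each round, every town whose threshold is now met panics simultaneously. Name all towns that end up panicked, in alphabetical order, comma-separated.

Ashby, Eston, Glade, Oakham, Perry

Round 1 — Ashby panics (initial).
Round 2 — checking thresholds:
  Eston: 1 of 6 neighbours < 2, holds.
  Inley: 1 of 6 neighbours < 6, holds.
  Oakham: 1 of 4 neighbours ≥ 1, panics.
Round 3 — checking thresholds:
  Eston: 2 of 6 neighbours ≥ 2, panics.
  Glade: 1 of 4 neighbours ≥ 1, panics.
  Inley: 2 of 6 neighbours < 6, holds.
Round 4 — checking thresholds:
  Inley: 4 of 6 neighbours < 6, holds.
  Lorne: 1 of 3 neighbours < 3, holds.
  Perry: 2 of 4 neighbours ≥ 2, panics.
Round 5 — no new panics; cascade stops.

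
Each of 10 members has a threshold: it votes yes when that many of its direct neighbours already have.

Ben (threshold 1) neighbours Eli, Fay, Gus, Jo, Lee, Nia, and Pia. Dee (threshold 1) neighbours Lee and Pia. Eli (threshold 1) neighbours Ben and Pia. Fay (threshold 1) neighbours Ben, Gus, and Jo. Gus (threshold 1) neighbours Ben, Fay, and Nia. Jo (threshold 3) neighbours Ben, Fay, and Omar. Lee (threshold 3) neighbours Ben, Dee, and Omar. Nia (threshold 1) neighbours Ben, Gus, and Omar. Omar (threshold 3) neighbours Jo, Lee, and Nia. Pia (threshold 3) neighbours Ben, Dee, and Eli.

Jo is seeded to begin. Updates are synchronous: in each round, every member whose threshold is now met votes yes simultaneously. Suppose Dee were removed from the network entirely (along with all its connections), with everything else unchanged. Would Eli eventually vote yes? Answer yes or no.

With Dee removed:
Round 1 — Jo votes yes (initial).
Round 2 — checking thresholds:
  Ben: 1 of 7 neighbours ≥ 1, votes yes.
  Fay: 1 of 3 neighbours ≥ 1, votes yes.
  Omar: 1 of 3 neighbours < 3, below threshold.
Round 3 — checking thresholds:
  Eli: 1 of 2 neighbours ≥ 1, votes yes.
  Gus: 2 of 3 neighbours ≥ 1, votes yes.
  Lee: 1 of 2 neighbours < 3, below threshold.
  Nia: 1 of 3 neighbours ≥ 1, votes yes.
  Omar: 1 of 3 neighbours < 3, below threshold.
  Pia: 1 of 2 neighbours < 3, below threshold.
Round 4 — no new yes votes; cascade stops.

yes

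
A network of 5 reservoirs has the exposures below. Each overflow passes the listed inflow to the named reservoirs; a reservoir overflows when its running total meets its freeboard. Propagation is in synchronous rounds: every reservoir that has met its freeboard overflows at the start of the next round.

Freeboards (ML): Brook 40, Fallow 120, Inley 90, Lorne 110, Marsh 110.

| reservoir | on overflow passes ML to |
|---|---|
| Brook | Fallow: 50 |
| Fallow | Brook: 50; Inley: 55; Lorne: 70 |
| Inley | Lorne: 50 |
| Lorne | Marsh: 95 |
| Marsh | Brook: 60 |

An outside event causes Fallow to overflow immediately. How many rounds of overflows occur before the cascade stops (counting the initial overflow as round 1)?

2

Round 1 — Fallow overflows (initial).
  Brook: +50 → 50 ≥ 40
  Inley: +55 → 55 < 90
  Lorne: +70 → 70 < 110
Round 2 — Brook overflows.
No further overflows.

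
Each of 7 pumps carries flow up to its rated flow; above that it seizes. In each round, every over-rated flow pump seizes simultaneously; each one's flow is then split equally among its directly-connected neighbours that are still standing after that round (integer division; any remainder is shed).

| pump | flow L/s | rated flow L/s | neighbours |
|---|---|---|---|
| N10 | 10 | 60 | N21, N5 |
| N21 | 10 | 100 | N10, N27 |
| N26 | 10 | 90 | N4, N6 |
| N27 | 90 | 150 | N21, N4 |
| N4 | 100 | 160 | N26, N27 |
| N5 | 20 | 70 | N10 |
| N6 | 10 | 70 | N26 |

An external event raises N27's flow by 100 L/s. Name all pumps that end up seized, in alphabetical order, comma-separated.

N10, N21, N26, N27, N4, N5, N6

Round 1 — N27 at 190 > 150. N27 seizes.
  N27 sheds 190 L/s to N21, N4: 95 each.
    N21: 10+95 = 105 > 100
    N4: 100+95 = 195 > 160
Round 2 — N21, N4 seize.
  N21 sheds 105 L/s to N10: 105 each.
    N10: 10+105 = 115 > 60
  N4 sheds 195 L/s to N26: 195 each.
    N26: 10+195 = 205 > 90
Round 3 — N10, N26 seize.
  N10 sheds 115 L/s to N5: 115 each.
    N5: 20+115 = 135 > 70
  N26 sheds 205 L/s to N6: 205 each.
    N6: 10+205 = 215 > 70
Round 4 — N5, N6 seize.
  N5 sheds 135 L/s: no online neighbours, lost.
  N6 sheds 215 L/s: no online neighbours, lost.
No further seizures.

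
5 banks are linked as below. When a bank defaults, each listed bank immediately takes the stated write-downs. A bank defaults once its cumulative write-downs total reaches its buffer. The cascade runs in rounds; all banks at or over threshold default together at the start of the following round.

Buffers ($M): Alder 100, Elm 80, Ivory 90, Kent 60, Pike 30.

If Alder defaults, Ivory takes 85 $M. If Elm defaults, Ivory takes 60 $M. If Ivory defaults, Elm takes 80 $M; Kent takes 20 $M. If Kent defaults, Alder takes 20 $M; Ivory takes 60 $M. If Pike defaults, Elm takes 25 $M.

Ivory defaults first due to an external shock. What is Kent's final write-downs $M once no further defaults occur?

Round 1 — Ivory defaults (initial).
  Elm: +80 → 80 ≥ 80
  Kent: +20 → 20 < 60
Round 2 — Elm defaults.
No further defaults.

20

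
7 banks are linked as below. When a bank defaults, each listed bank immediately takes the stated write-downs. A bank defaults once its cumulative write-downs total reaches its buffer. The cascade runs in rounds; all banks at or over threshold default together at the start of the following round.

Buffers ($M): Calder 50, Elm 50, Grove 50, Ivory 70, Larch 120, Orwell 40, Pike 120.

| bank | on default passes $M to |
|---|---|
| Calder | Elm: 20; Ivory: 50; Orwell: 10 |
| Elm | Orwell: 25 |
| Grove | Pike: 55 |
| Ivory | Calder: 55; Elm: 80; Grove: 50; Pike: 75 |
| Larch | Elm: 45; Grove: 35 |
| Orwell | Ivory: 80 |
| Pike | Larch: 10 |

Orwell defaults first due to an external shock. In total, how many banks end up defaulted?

Round 1 — Orwell defaults (initial).
  Ivory: +80 → 80 ≥ 70
Round 2 — Ivory defaults.
  Calder: +55 → 55 ≥ 50
  Elm: +80 → 80 ≥ 50
  Grove: +50 → 50 ≥ 50
  Pike: +75 → 75 < 120
Round 3 — Calder, Elm, Grove default.
  Pike: +55 → 130 ≥ 120
Round 4 — Pike defaults.
  Larch: +10 → 10 < 120
No further defaults.

6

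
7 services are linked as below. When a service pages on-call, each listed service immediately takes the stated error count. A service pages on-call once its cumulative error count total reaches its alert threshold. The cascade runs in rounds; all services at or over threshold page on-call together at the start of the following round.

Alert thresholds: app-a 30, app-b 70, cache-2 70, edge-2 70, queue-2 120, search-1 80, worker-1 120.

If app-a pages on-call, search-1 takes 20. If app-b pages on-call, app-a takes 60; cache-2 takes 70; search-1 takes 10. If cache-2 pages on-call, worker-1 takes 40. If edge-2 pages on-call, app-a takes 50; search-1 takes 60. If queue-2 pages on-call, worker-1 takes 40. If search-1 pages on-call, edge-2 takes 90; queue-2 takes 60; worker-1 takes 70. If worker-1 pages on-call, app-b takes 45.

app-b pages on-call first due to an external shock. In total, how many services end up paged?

3

Round 1 — app-b pages on-call (initial).
  app-a: +60 → 60 ≥ 30
  cache-2: +70 → 70 ≥ 70
  search-1: +10 → 10 < 80
Round 2 — app-a, cache-2 page on-call.
  search-1: +20 → 30 < 80
  worker-1: +40 → 40 < 120
No further pages.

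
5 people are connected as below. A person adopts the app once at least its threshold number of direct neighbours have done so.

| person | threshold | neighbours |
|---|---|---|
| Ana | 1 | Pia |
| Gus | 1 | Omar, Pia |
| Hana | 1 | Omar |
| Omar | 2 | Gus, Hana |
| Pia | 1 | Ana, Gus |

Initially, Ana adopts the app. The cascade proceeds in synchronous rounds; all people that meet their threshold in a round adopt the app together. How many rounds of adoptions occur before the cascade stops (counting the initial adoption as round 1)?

3

Round 1 — Ana adopts the app (initial).
Round 2 — checking thresholds:
  Pia: 1 of 2 neighbours ≥ 1, adopts the app.
Round 3 — checking thresholds:
  Gus: 1 of 2 neighbours ≥ 1, adopts the app.
Round 4 — no new adoptions; cascade stops.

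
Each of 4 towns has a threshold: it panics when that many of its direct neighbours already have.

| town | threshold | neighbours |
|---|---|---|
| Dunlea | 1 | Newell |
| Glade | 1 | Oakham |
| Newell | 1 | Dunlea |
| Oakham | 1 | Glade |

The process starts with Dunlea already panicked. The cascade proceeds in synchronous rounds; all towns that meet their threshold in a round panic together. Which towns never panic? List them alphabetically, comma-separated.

Glade, Oakham

Round 1 — Dunlea panics (initial).
Round 2 — checking thresholds:
  Newell: 1 of 1 neighbours ≥ 1, panics.
Round 3 — no new panics; cascade stops.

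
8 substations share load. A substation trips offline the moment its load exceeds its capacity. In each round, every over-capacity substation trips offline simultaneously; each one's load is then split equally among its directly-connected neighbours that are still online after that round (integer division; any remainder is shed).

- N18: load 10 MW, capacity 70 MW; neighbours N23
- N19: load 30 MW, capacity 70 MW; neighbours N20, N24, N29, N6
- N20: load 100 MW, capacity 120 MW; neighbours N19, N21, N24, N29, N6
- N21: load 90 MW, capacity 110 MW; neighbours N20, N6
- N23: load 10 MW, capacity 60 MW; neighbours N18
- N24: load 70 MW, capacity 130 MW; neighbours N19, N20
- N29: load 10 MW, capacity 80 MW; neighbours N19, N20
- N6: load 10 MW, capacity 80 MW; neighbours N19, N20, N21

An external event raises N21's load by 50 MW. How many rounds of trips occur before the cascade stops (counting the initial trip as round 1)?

4

Round 1 — N21 at 140 > 110. N21 trips offline.
  N21 sheds 140 MW to N20, N6: 70 each.
    N20: 100+70 = 170 > 120
    N6: 10+70 = 80 ≤ 80
Round 2 — N20 trips offline.
  N20 sheds 170 MW to N19, N24, N29, N6: 42 each (2 lost).
    N19: 30+42 = 72 > 70
    N24: 70+42 = 112 ≤ 130
    N29: 10+42 = 52 ≤ 80
    N6: 80+42 = 122 > 80
Round 3 — N19, N6 trip offline.
  N19 sheds 72 MW to N24, N29: 36 each.
    N24: 112+36 = 148 > 130
    N29: 52+36 = 88 > 80
  N6 sheds 122 MW: no online neighbours, lost.
Round 4 — N24, N29 trip offline.
  N24 sheds 148 MW: no online neighbours, lost.
  N29 sheds 88 MW: no online neighbours, lost.
No further trips.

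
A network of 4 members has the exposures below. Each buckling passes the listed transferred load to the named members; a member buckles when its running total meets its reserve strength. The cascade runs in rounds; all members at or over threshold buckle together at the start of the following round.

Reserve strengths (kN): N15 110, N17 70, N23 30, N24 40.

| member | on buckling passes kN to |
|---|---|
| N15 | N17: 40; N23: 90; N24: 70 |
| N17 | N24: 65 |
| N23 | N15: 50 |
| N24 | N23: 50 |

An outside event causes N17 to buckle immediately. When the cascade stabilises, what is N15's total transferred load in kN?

50

Round 1 — N17 buckles (initial).
  N24: +65 → 65 ≥ 40
Round 2 — N24 buckles.
  N23: +50 → 50 ≥ 30
Round 3 — N23 buckles.
  N15: +50 → 50 < 110
No further bucklings.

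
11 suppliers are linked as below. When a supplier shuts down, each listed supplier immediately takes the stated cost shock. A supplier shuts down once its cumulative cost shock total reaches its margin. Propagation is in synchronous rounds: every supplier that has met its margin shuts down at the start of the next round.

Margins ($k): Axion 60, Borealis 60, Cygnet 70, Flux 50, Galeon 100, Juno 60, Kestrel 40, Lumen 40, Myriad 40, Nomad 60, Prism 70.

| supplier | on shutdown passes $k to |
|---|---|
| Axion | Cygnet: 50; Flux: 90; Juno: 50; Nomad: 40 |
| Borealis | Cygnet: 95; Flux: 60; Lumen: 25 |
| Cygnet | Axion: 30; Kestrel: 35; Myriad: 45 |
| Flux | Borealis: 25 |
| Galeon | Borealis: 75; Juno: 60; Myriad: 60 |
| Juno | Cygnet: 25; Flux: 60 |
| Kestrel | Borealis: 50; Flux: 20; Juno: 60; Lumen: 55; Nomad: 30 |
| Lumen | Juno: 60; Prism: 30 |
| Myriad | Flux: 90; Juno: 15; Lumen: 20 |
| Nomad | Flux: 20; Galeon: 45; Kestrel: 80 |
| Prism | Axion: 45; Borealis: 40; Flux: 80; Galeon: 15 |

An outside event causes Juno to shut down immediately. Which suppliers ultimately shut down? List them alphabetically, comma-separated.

Flux, Juno

Round 1 — Juno shuts down (initial).
  Cygnet: +25 → 25 < 70
  Flux: +60 → 60 ≥ 50
Round 2 — Flux shuts down.
  Borealis: +25 → 25 < 60
No further shutdowns.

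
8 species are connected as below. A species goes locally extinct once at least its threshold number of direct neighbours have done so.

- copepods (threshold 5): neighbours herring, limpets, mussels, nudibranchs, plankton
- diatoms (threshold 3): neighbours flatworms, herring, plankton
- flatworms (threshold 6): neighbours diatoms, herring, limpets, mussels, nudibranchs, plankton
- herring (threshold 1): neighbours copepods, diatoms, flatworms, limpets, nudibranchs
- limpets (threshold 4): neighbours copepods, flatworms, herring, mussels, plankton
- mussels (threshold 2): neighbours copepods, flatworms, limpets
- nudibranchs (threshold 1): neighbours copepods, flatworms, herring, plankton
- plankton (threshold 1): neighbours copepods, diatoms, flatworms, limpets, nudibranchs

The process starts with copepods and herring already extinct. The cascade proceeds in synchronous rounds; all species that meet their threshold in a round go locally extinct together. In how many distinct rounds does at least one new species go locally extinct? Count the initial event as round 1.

2

Round 1 — copepods, herring go locally extinct (initial).
Round 2 — checking thresholds:
  diatoms: 1 of 3 neighbours < 3, below threshold.
  flatworms: 1 of 6 neighbours < 6, below threshold.
  limpets: 2 of 5 neighbours < 4, below threshold.
  mussels: 1 of 3 neighbours < 2, below threshold.
  nudibranchs: 2 of 4 neighbours ≥ 1, goes locally extinct.
  plankton: 1 of 5 neighbours ≥ 1, goes locally extinct.
Round 3 — no new extinctions; cascade stops.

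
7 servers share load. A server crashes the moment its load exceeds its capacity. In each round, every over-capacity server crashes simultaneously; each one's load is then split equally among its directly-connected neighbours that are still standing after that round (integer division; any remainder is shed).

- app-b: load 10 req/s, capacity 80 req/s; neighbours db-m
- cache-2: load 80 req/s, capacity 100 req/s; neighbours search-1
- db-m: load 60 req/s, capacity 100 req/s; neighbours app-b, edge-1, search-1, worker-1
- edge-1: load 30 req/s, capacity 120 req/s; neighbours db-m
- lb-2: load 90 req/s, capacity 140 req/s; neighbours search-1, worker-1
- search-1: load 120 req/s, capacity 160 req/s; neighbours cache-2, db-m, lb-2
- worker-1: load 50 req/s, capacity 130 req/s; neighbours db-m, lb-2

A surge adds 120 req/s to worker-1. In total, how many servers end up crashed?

Round 1 — worker-1 at 170 > 130. worker-1 crashes.
  worker-1 sheds 170 req/s to db-m, lb-2: 85 each.
    db-m: 60+85 = 145 > 100
    lb-2: 90+85 = 175 > 140
Round 2 — db-m, lb-2 crash.
  db-m sheds 145 req/s to app-b, edge-1, search-1: 48 each (1 lost).
    app-b: 10+48 = 58 ≤ 80
    edge-1: 30+48 = 78 ≤ 120
    search-1: 120+48 = 168 > 160
  lb-2 sheds 175 req/s to search-1: 175 each.
    search-1: 168+175 = 343 > 160
Round 3 — search-1 crashes.
  search-1 sheds 343 req/s to cache-2: 343 each.
    cache-2: 80+343 = 423 > 100
Round 4 — cache-2 crashes.
  cache-2 sheds 423 req/s: no online neighbours, lost.
No further crashes.

5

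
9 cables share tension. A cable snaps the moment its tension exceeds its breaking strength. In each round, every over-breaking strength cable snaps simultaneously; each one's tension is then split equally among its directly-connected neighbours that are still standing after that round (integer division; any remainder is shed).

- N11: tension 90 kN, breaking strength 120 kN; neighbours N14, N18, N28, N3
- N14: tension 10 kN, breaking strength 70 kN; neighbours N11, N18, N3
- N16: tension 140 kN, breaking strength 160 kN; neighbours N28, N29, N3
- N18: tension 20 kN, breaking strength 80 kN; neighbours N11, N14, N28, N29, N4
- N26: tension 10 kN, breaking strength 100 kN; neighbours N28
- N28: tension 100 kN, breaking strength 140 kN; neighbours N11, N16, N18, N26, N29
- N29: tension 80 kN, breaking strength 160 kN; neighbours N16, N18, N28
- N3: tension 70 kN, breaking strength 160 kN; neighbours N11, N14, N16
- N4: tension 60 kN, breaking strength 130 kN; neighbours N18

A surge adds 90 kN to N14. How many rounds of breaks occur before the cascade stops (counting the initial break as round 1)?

Round 1 — N14 at 100 > 70. N14 snaps.
  N14 sheds 100 kN to N11, N18, N3: 33 each (1 lost).
    N11: 90+33 = 123 > 120
    N18: 20+33 = 53 ≤ 80
    N3: 70+33 = 103 ≤ 160
Round 2 — N11 snaps.
  N11 sheds 123 kN to N18, N28, N3: 41 each.
    N18: 53+41 = 94 > 80
    N28: 100+41 = 141 > 140
    N3: 103+41 = 144 ≤ 160
Round 3 — N18, N28 snap.
  N18 sheds 94 kN to N29, N4: 47 each.
    N29: 80+47 = 127 ≤ 160
    N4: 60+47 = 107 ≤ 130
  N28 sheds 141 kN to N16, N26, N29: 47 each.
    N16: 140+47 = 187 > 160
    N26: 10+47 = 57 ≤ 100
    N29: 127+47 = 174 > 160
Round 4 — N16, N29 snap.
  N16 sheds 187 kN to N3: 187 each.
    N3: 144+187 = 331 > 160
  N29 sheds 174 kN: no online neighbours, lost.
Round 5 — N3 snaps.
  N3 sheds 331 kN: no online neighbours, lost.
No further breaks.

5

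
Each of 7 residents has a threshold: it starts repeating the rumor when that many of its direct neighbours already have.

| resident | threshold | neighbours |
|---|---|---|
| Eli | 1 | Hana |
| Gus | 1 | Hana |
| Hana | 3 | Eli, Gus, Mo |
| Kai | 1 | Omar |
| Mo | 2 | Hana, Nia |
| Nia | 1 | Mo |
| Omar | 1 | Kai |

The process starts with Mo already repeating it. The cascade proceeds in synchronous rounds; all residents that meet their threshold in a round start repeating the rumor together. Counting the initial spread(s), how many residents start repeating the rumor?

Round 1 — Mo starts repeating the rumor (initial).
Round 2 — checking thresholds:
  Hana: 1 of 3 neighbours < 3, not yet.
  Nia: 1 of 1 neighbours ≥ 1, starts repeating the rumor.
Round 3 — no new spreads; cascade stops.

2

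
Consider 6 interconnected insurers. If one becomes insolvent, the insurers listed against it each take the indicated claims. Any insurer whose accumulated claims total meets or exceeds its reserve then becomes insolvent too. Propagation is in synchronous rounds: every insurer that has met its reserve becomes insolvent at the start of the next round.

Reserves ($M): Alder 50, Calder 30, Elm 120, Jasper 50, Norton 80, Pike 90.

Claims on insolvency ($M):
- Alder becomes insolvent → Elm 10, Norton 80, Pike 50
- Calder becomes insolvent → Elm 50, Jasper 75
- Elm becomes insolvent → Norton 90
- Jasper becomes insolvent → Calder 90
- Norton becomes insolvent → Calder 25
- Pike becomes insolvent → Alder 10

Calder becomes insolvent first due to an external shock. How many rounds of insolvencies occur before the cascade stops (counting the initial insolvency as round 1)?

Round 1 — Calder becomes insolvent (initial).
  Elm: +50 → 50 < 120
  Jasper: +75 → 75 ≥ 50
Round 2 — Jasper becomes insolvent.
No further insolvencies.

2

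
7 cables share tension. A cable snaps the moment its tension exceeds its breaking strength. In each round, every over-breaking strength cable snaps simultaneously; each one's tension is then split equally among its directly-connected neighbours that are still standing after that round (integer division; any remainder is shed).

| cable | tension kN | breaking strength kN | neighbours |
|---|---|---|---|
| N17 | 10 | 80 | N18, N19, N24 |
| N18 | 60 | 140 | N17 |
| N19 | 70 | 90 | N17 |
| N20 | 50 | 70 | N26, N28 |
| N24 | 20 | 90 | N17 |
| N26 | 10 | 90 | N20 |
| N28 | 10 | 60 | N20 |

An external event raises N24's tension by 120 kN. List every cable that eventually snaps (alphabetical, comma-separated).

Round 1 — N24 at 140 > 90. N24 snaps.
  N24 sheds 140 kN to N17: 140 each.
    N17: 10+140 = 150 > 80
Round 2 — N17 snaps.
  N17 sheds 150 kN to N18, N19: 75 each.
    N18: 60+75 = 135 ≤ 140
    N19: 70+75 = 145 > 90
Round 3 — N19 snaps.
  N19 sheds 145 kN: no online neighbours, lost.
No further breaks.

N17, N19, N24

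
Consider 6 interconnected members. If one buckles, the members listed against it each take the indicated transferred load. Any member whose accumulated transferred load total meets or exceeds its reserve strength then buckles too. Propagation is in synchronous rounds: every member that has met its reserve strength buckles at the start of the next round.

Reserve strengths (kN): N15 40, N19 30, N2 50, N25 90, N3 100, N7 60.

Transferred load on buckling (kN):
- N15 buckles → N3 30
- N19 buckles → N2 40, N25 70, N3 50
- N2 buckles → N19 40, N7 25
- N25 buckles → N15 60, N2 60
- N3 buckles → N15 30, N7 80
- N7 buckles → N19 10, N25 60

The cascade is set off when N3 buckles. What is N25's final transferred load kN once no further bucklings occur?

Round 1 — N3 buckles (initial).
  N15: +30 → 30 < 40
  N7: +80 → 80 ≥ 60
Round 2 — N7 buckles.
  N19: +10 → 10 < 30
  N25: +60 → 60 < 90
No further bucklings.

60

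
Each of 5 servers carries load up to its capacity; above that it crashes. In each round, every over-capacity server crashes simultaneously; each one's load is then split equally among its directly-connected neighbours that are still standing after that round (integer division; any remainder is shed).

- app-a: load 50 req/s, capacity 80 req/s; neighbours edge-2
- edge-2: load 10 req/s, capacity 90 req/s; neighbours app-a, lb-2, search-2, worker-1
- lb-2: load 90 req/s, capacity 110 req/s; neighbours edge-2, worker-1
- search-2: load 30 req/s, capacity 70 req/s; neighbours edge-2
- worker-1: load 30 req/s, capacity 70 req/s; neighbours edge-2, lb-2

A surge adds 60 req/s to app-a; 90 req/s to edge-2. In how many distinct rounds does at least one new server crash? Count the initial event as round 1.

3

Round 1 — app-a at 110 > 80; edge-2 at 100 > 90. app-a, edge-2 crash.
  app-a sheds 110 req/s: no online neighbours, lost.
  edge-2 sheds 100 req/s to lb-2, search-2, worker-1: 33 each (1 lost).
    lb-2: 90+33 = 123 > 110
    search-2: 30+33 = 63 ≤ 70
    worker-1: 30+33 = 63 ≤ 70
Round 2 — lb-2 crashes.
  lb-2 sheds 123 req/s to worker-1: 123 each.
    worker-1: 63+123 = 186 > 70
Round 3 — worker-1 crashes.
  worker-1 sheds 186 req/s: no online neighbours, lost.
No further crashes.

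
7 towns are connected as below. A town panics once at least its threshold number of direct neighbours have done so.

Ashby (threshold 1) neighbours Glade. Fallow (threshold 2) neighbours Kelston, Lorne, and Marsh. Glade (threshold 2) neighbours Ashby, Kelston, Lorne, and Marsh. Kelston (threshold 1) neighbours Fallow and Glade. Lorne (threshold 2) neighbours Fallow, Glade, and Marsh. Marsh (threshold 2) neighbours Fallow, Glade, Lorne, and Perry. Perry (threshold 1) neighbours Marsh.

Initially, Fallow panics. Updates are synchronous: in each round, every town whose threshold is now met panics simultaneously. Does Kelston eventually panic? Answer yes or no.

yes

Round 1 — Fallow panics (initial).
Round 2 — checking thresholds:
  Kelston: 1 of 2 neighbours ≥ 1, panics.
  Lorne: 1 of 3 neighbours < 2, not yet.
  Marsh: 1 of 4 neighbours < 2, not yet.
Round 3 — no new panics; cascade stops.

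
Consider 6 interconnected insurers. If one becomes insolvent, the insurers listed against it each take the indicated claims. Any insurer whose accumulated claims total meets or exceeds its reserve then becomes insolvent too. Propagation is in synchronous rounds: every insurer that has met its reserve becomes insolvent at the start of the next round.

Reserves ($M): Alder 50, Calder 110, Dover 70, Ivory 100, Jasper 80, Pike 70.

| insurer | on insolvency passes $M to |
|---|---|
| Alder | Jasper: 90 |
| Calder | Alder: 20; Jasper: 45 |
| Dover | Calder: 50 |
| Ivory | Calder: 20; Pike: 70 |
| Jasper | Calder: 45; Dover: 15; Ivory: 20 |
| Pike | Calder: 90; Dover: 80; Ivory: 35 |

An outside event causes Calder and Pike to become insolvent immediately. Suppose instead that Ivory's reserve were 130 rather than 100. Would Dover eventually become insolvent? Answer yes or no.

yes

With Ivory's reserve at 130:
Round 1 — Calder, Pike become insolvent (initial).
  Alder: +20 → 20 < 50
  Dover: +80 → 80 ≥ 70
  Ivory: +35 → 35 < 130
  Jasper: +45 → 45 < 80
Round 2 — Dover becomes insolvent.
No further insolvencies.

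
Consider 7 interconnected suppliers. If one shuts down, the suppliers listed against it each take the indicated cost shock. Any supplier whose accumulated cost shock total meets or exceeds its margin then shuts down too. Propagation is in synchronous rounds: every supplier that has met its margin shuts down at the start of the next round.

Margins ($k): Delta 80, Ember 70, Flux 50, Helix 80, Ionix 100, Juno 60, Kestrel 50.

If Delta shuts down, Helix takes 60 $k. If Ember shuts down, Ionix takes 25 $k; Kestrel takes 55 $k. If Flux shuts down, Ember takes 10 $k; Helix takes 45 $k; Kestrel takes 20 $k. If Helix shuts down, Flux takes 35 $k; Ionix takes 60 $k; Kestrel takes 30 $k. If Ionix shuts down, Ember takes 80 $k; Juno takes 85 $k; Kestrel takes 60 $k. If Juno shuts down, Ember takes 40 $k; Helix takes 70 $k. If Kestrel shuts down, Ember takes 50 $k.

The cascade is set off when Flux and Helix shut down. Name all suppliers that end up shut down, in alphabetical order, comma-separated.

Round 1 — Flux, Helix shut down (initial).
  Ember: +10 → 10 < 70
  Ionix: +60 → 60 < 100
  Kestrel: +20+30 → 50 ≥ 50
Round 2 — Kestrel shuts down.
  Ember: +50 → 60 < 70
No further shutdowns.

Flux, Helix, Kestrel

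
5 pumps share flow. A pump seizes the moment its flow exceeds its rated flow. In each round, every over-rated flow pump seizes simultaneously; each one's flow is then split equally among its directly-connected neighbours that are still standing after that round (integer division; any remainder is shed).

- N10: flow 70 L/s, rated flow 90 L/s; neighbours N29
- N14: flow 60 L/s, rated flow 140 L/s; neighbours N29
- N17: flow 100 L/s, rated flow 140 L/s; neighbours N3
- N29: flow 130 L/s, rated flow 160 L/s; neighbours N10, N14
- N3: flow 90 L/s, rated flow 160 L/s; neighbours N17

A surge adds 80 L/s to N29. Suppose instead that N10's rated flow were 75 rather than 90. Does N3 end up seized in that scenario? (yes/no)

no

With N10's rated flow at 75:
Round 1 — N29 at 210 > 160. N29 seizes.
  N29 sheds 210 L/s to N10, N14: 105 each.
    N10: 70+105 = 175 > 75
    N14: 60+105 = 165 > 140
Round 2 — N10, N14 seize.
  N10 sheds 175 L/s: no online neighbours, lost.
  N14 sheds 165 L/s: no online neighbours, lost.
No further seizures.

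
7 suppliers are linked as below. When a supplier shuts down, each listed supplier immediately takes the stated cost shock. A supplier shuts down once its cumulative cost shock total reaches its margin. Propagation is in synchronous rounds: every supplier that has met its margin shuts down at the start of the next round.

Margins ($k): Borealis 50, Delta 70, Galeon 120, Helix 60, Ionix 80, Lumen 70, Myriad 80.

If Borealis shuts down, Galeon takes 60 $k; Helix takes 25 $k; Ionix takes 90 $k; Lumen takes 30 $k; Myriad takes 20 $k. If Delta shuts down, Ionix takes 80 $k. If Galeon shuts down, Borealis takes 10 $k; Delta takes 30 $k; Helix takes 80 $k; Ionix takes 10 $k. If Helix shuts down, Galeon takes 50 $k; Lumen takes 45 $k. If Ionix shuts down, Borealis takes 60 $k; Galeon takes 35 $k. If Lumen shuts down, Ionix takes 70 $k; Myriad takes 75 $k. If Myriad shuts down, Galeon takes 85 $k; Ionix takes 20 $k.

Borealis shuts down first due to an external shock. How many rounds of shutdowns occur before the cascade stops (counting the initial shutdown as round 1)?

Round 1 — Borealis shuts down (initial).
  Galeon: +60 → 60 < 120
  Helix: +25 → 25 < 60
  Ionix: +90 → 90 ≥ 80
  Lumen: +30 → 30 < 70
  Myriad: +20 → 20 < 80
Round 2 — Ionix shuts down.
  Galeon: +35 → 95 < 120
No further shutdowns.

2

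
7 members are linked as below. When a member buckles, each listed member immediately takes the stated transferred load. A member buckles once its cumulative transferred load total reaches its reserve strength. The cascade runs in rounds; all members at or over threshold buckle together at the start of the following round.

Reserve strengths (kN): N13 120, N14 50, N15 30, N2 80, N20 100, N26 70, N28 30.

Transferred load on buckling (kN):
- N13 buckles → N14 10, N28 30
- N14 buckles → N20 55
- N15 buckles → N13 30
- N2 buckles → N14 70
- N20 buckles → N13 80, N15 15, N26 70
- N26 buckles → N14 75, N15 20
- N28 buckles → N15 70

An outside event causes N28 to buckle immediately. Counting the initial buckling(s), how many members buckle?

Round 1 — N28 buckles (initial).
  N15: +70 → 70 ≥ 30
Round 2 — N15 buckles.
  N13: +30 → 30 < 120
No further bucklings.

2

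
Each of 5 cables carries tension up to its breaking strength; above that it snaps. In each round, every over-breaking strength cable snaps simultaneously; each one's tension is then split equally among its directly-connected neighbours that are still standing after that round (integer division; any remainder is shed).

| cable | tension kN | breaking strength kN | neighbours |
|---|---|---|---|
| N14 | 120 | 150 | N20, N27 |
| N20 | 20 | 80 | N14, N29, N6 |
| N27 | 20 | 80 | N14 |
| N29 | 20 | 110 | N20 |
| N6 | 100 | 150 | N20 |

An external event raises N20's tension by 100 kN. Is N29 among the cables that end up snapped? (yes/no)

Round 1 — N20 at 120 > 80. N20 snaps.
  N20 sheds 120 kN to N14, N29, N6: 40 each.
    N14: 120+40 = 160 > 150
    N29: 20+40 = 60 ≤ 110
    N6: 100+40 = 140 ≤ 150
Round 2 — N14 snaps.
  N14 sheds 160 kN to N27: 160 each.
    N27: 20+160 = 180 > 80
Round 3 — N27 snaps.
  N27 sheds 180 kN: no online neighbours, lost.
No further breaks.

no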